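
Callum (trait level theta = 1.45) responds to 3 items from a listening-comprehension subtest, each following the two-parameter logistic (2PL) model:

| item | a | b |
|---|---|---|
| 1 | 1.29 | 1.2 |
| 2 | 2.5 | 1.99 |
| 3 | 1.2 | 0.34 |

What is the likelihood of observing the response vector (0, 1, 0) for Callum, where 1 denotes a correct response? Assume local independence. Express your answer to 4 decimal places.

0.0181

P(theta) = 1 / (1 + exp(−a(theta − b)))
P_1 = 1/(1+e^{-0.3225}) = 0.5799
P_2 = 1/(1+e^{1.3500}) = 0.2059
P_3 = 1/(1+e^{-1.3320}) = 0.7912
L = (1−P_1) × P_2 × (1−P_3) = 0.4201 × 0.2059 × 0.2088 = 0.01806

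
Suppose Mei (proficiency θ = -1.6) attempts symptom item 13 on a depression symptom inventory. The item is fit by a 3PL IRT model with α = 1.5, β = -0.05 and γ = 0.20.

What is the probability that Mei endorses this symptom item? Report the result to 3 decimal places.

0.271

P(θ) = γ + (1 − γ) · 1 / (1 + exp(−α(θ − β)))
Exponent: 1.5 × (-1.6 − (-0.05)) = -2.3250
1/(1 + e^{2.3250}) = 0.0891
P = 0.20 + 0.80 × 0.0891 = 0.2713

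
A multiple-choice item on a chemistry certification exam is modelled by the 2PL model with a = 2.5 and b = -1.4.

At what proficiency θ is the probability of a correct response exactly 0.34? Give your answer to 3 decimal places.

-1.665

P(θ) = 1 / (1 + exp(−a(θ − b)))
logit = ln(0.3400/0.6600) = -0.6633
θ = b + logit/(a) = -1.4 + (-0.6633)/2.5000 = -1.6653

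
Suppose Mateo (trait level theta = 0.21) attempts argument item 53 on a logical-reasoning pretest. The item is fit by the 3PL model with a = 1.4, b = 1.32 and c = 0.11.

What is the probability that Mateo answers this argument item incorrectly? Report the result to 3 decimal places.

P(theta) = c + (1 − c) · 1 / (1 + exp(−a(theta − b)))
Exponent: 1.4 × (0.21 − 1.32) = -1.5540
1/(1 + e^{1.5540}) = 0.1745
P = 0.11 + 0.89 × 0.1745 = 0.2653
P(incorrect) = 1 − 0.2653 = 0.7347

0.735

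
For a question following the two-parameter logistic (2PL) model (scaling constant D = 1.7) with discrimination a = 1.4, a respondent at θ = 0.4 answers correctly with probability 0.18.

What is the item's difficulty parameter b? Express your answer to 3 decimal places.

1.037

P(θ) = 1 / (1 + exp(−D·a(θ − b)))
logit(0.18) = ln(0.18/0.82) = -1.5163
b = θ − logit/(1.7·a) = 0.4 − (-1.5163)/2.3800 = 1.0371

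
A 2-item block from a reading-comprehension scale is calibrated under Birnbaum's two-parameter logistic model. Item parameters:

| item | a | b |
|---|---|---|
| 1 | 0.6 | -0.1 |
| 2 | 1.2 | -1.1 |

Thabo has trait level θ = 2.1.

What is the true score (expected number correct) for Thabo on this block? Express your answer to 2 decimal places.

1.77

P(θ) = 1 / (1 + exp(−a(θ − b)))
P_1 = 1/(1+e^{-1.3200}) = 0.7892
P_2 = 1/(1+e^{-3.8400}) = 0.9790
E[score] = 0.7892 + 0.9790 = 1.7681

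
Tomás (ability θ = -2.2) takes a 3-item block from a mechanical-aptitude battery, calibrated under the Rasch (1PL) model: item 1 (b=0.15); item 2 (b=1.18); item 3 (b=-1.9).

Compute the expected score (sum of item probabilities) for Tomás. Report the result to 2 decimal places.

0.55

P(θ) = 1 / (1 + exp(−(θ − b)))
P_1 = 1/(1+e^{2.3500}) = 0.0871
P_2 = 1/(1+e^{3.3800}) = 0.0329
P_3 = 1/(1+e^{0.3000}) = 0.4256
E[score] = 0.0871 + 0.0329 + 0.4256 = 0.5455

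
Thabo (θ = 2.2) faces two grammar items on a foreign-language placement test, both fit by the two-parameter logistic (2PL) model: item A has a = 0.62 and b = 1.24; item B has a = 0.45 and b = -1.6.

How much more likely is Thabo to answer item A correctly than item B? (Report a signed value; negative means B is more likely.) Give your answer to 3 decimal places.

P(θ) = 1 / (1 + exp(−a(θ − b)))
P_A = 0.6446
P_B = 0.8468
P_A − P_B = -0.2023

-0.202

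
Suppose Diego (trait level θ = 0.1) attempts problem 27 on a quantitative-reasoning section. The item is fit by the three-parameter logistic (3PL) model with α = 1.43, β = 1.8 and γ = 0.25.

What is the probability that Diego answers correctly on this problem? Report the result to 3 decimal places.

P(θ) = γ + (1 − γ) · 1 / (1 + exp(−α(θ − β)))
Exponent: 1.43 × (0.1 − 1.8) = -2.4310
1/(1 + e^{2.4310}) = 0.0808
P = 0.25 + 0.75 × 0.0808 = 0.3106

0.311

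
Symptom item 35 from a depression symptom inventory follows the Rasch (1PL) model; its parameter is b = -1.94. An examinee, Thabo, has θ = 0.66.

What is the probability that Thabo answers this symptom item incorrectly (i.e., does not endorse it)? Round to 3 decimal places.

P(θ) = 1 / (1 + exp(−(θ − b)))
Exponent: (0.66 − (-1.94)) = 2.6000
1/(1 + e^{-2.6000}) = 0.9309
P = 0.9309
P(incorrect) = 1 − 0.9309 = 0.0691

0.069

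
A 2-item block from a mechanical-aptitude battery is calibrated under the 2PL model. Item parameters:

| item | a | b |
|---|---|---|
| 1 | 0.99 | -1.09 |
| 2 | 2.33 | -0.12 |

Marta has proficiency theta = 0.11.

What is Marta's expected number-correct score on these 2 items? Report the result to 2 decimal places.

1.40

P(theta) = 1 / (1 + exp(−a(theta − b)))
P_1 = 1/(1+e^{-1.1880}) = 0.7664
P_2 = 1/(1+e^{-0.5359}) = 0.6309
E[score] = 0.7664 + 0.6309 = 1.3972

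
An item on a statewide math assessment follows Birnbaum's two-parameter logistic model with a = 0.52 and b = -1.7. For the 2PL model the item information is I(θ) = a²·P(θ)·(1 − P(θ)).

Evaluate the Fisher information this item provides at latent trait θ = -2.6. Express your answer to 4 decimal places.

P = 1/(1+e^{0.4680}) = 0.3851
P(1−P) = 0.3851 × 0.6149 = 0.2368
I = a² × P(1−P) = 0.52² × 0.2368 = 0.06403

0.0640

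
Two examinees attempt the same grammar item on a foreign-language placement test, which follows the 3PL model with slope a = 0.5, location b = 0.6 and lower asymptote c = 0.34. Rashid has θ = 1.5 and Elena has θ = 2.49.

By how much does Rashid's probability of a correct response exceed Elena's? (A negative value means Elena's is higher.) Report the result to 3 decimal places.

-0.072

P(θ) = c + (1 − c) · 1 / (1 + exp(−a(θ − b)))
P(Rashid) = 0.7430  [exponent 0.4500]
P(Elena) = 0.8153  [exponent 0.9450]
Difference = 0.7430 − 0.8153 = -0.0722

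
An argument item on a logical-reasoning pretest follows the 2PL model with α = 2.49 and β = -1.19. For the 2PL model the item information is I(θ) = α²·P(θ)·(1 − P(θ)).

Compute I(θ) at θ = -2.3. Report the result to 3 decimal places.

P = 1/(1+e^{2.7639}) = 0.0593
P(1−P) = 0.0593 × 0.9407 = 0.0558
I = α² × P(1−P) = 2.49² × 0.0558 = 0.34590

0.346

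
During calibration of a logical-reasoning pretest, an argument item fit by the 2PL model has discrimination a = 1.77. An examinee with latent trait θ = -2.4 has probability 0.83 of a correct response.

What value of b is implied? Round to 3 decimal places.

P(θ) = 1 / (1 + exp(−a(θ − b)))
logit(0.83) = ln(0.83/0.17) = 1.5856
b = θ − logit/(a) = -2.4 − 1.5856/1.7700 = -3.2958

-3.296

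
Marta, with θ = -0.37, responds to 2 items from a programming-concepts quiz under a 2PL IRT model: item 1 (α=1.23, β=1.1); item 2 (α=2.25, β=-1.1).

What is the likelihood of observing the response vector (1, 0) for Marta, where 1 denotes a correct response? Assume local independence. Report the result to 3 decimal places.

P(θ) = 1 / (1 + exp(−α(θ − β)))
P_1 = 1/(1+e^{1.8081}) = 0.1409
P_2 = 1/(1+e^{-1.6425}) = 0.8379
L = P_1 × (1−P_2) = 0.1409 × 0.1621 = 0.02284

0.023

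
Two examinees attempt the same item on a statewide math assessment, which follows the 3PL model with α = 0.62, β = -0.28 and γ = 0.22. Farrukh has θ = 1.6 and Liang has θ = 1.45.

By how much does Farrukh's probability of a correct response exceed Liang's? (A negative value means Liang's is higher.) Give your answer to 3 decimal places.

0.013

P(θ) = γ + (1 − γ) · 1 / (1 + exp(−α(θ − β)))
P(Farrukh) = 0.8146  [exponent 1.1656]
P(Liang) = 0.8012  [exponent 1.0726]
Difference = 0.8146 − 0.8012 = 0.0135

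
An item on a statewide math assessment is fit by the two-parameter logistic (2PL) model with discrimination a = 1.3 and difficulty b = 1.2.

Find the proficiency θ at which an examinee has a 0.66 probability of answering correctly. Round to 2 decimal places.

P(θ) = 1 / (1 + exp(−a(θ − b)))
logit = ln(0.6600/0.3400) = 0.6633
θ = b + logit/(a) = 1.2 + 0.6633/1.3000 = 1.7102

1.71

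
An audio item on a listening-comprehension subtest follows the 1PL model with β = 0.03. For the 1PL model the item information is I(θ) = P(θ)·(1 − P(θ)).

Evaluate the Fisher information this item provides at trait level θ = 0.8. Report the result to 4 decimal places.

0.2163

P = 1/(1+e^{-0.7700}) = 0.6835
P(1−P) = 0.6835 × 0.3165 = 0.2163
I = P(1−P) = 0.21632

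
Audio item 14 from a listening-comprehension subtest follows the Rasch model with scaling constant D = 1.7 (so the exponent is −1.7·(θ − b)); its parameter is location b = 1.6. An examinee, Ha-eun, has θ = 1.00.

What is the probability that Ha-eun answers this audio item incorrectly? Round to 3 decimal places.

0.735

P(θ) = 1 / (1 + exp(−D·(θ − b)))
Exponent: 1.7 × (1.00 − 1.6) = -1.0200
1/(1 + e^{1.0200}) = 0.2650
P = 0.2650
P(incorrect) = 1 − 0.2650 = 0.7350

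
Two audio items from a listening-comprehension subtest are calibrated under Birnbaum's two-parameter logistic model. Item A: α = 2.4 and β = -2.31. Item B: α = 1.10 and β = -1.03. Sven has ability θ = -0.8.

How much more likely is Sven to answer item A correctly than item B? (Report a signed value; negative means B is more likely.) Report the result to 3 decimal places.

0.411

P(θ) = 1 / (1 + exp(−α(θ − β)))
P_A = 0.9740
P_B = 0.5629
P_A − P_B = 0.4111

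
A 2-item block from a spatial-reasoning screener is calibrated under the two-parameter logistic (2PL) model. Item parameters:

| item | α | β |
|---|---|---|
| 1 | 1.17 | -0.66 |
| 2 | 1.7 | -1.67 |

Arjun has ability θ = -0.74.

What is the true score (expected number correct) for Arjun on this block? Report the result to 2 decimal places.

1.31

P(θ) = 1 / (1 + exp(−α(θ − β)))
P_1 = 1/(1+e^{0.0936}) = 0.4766
P_2 = 1/(1+e^{-1.5810}) = 0.8293
E[score] = 0.4766 + 0.8293 = 1.3060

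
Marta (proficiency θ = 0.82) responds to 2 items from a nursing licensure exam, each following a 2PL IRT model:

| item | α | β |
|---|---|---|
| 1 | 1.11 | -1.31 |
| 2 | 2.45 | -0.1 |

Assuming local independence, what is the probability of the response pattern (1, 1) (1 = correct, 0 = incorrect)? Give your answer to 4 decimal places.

P(θ) = 1 / (1 + exp(−α(θ − β)))
P_1 = 1/(1+e^{-2.3643}) = 0.9141
P_2 = 1/(1+e^{-2.2540}) = 0.9050
L = P_1 × P_2 = 0.9141 × 0.9050 = 0.82722

0.8272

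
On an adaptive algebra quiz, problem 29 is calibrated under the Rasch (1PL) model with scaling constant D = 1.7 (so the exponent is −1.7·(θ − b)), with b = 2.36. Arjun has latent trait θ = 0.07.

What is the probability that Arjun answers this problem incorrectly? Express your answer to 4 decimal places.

P(θ) = 1 / (1 + exp(−D·(θ − b)))
Exponent: 1.7 × (0.07 − 2.36) = -3.8930
1/(1 + e^{3.8930}) = 0.0200
P = 0.0200
P(incorrect) = 1 − 0.0200 = 0.9800

0.9800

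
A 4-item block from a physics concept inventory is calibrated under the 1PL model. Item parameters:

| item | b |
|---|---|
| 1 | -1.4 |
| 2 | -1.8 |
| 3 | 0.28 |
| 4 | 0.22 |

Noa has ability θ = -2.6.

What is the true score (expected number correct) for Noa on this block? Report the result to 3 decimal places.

P(θ) = 1 / (1 + exp(−(θ − b)))
P_1 = 1/(1+e^{1.2000}) = 0.2315
P_2 = 1/(1+e^{0.8000}) = 0.3100
P_3 = 1/(1+e^{2.8800}) = 0.0532
P_4 = 1/(1+e^{2.8200}) = 0.0563
E[score] = 0.2315 + 0.3100 + 0.0532 + 0.0563 = 0.6509

0.651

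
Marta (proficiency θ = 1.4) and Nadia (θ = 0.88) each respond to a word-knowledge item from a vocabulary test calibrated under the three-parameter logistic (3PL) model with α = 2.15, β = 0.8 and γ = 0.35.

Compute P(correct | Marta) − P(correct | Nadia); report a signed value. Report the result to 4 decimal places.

0.1568

P(θ) = γ + (1 − γ) · 1 / (1 + exp(−α(θ − β)))
P(Marta) = 0.8597  [exponent 1.2900]
P(Nadia) = 0.7029  [exponent 0.1720]
Difference = 0.8597 − 0.7029 = 0.1568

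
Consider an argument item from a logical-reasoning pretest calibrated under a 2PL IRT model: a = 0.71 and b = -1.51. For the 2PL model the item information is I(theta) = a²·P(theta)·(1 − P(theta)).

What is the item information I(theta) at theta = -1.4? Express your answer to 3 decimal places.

P = 1/(1+e^{-0.0781}) = 0.5195
P(1−P) = 0.5195 × 0.4805 = 0.2496
I = a² × P(1−P) = 0.71² × 0.2496 = 0.12583

0.126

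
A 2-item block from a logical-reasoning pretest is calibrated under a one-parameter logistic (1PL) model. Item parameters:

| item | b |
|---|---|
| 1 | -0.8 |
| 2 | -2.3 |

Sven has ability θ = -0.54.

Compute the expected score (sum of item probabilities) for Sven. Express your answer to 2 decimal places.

P(θ) = 1 / (1 + exp(−(θ − b)))
P_1 = 1/(1+e^{-0.2600}) = 0.5646
P_2 = 1/(1+e^{-1.7600}) = 0.8532
E[score] = 0.5646 + 0.8532 = 1.4178

1.42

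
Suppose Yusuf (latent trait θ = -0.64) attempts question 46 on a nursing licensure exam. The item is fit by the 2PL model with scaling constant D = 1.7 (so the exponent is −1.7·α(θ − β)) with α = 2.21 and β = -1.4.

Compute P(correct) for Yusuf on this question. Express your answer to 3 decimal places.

0.946

P(θ) = 1 / (1 + exp(−D·α(θ − β)))
Exponent: 1.7 × 2.21 × (-0.64 − (-1.4)) = 2.8553
1/(1 + e^{-2.8553}) = 0.9456
P = 0.9456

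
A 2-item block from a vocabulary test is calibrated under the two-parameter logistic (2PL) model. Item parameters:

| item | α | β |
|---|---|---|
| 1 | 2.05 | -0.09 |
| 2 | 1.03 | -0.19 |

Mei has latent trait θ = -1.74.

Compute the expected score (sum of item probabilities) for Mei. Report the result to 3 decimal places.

0.201

P(θ) = 1 / (1 + exp(−α(θ − β)))
P_1 = 1/(1+e^{3.3825}) = 0.0328
P_2 = 1/(1+e^{1.5965}) = 0.1685
E[score] = 0.0328 + 0.1685 = 0.2013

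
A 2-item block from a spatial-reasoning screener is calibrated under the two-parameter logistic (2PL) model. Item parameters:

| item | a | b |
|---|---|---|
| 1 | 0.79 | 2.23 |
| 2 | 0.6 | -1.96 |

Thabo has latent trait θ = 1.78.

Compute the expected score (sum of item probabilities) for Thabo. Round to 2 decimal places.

P(θ) = 1 / (1 + exp(−a(θ − b)))
P_1 = 1/(1+e^{0.3555}) = 0.4120
P_2 = 1/(1+e^{-2.2440}) = 0.9041
E[score] = 0.4120 + 0.9041 = 1.3162

1.32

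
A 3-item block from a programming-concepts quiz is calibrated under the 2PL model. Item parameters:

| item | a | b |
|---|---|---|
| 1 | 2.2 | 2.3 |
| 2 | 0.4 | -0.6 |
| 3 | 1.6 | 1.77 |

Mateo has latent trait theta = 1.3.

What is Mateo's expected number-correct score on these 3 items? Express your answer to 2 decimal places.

1.10

P(theta) = 1 / (1 + exp(−a(theta − b)))
P_1 = 1/(1+e^{2.2000}) = 0.0998
P_2 = 1/(1+e^{-0.7600}) = 0.6814
P_3 = 1/(1+e^{0.7520}) = 0.3204
E[score] = 0.0998 + 0.6814 + 0.3204 = 1.1015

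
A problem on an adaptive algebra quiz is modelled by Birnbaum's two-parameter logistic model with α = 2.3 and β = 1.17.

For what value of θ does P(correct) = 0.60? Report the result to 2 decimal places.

P(θ) = 1 / (1 + exp(−α(θ − β)))
logit = ln(0.6000/0.4000) = 0.4055
θ = β + logit/(α) = 1.17 + 0.4055/2.3000 = 1.3463

1.35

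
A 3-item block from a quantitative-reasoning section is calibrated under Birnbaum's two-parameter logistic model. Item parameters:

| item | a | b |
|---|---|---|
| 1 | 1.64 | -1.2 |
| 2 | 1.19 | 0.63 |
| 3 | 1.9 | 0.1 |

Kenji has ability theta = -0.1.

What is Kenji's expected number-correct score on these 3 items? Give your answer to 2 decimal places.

P(theta) = 1 / (1 + exp(−a(theta − b)))
P_1 = 1/(1+e^{-1.8040}) = 0.8586
P_2 = 1/(1+e^{0.8687}) = 0.2955
P_3 = 1/(1+e^{0.3800}) = 0.4061
E[score] = 0.8586 + 0.2955 + 0.4061 = 1.5603

1.56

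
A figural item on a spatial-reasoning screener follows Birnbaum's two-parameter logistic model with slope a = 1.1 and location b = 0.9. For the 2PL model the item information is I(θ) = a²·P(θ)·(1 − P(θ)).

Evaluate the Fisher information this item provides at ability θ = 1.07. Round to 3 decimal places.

0.300

P = 1/(1+e^{-0.1870}) = 0.5466
P(1−P) = 0.5466 × 0.4534 = 0.2478
I = a² × P(1−P) = 1.1² × 0.2478 = 0.29987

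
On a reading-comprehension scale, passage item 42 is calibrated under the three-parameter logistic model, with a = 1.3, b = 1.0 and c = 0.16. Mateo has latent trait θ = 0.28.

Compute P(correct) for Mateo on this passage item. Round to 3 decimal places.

P(θ) = c + (1 − c) · 1 / (1 + exp(−a(θ − b)))
Exponent: 1.3 × (0.28 − 1.0) = -0.9360
1/(1 + e^{0.9360}) = 0.2817
P = 0.16 + 0.84 × 0.2817 = 0.3966

0.397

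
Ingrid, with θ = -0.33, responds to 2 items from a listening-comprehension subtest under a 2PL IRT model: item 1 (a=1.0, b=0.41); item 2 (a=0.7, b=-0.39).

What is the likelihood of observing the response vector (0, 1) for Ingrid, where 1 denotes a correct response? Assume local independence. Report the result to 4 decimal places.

P(θ) = 1 / (1 + exp(−a(θ − b)))
P_1 = 1/(1+e^{0.7400}) = 0.3230
P_2 = 1/(1+e^{-0.0420}) = 0.5105
L = (1−P_1) × P_2 = 0.6770 × 0.5105 = 0.34561

0.3456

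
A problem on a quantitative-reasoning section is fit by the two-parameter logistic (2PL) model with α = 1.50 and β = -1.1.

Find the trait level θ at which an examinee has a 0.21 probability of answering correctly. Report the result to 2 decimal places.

-1.98

P(θ) = 1 / (1 + exp(−α(θ − β)))
logit = ln(0.2100/0.7900) = -1.3249
θ = β + logit/(α) = -1.1 + (-1.3249)/1.5000 = -1.9833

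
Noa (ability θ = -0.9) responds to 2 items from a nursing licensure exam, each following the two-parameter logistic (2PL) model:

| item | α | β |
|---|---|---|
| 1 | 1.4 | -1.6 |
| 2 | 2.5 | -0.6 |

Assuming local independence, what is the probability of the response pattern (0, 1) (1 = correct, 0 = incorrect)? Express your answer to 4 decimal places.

P(θ) = 1 / (1 + exp(−α(θ − β)))
P_1 = 1/(1+e^{-0.9800}) = 0.7271
P_2 = 1/(1+e^{0.7500}) = 0.3208
L = (1−P_1) × P_2 = 0.2729 × 0.3208 = 0.08755

0.0875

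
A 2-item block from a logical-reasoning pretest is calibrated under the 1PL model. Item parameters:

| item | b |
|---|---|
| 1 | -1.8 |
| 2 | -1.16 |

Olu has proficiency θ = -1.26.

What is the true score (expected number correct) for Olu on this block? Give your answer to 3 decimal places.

1.107

P(θ) = 1 / (1 + exp(−(θ − b)))
P_1 = 1/(1+e^{-0.5400}) = 0.6318
P_2 = 1/(1+e^{0.1000}) = 0.4750
E[score] = 0.6318 + 0.4750 = 1.1068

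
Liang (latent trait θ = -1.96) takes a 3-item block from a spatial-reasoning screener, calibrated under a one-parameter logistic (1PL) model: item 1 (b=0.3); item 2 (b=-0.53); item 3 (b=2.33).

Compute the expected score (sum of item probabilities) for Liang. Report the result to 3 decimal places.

P(θ) = 1 / (1 + exp(−(θ − b)))
P_1 = 1/(1+e^{2.2600}) = 0.0945
P_2 = 1/(1+e^{1.4300}) = 0.1931
P_3 = 1/(1+e^{4.2900}) = 0.0135
E[score] = 0.0945 + 0.1931 + 0.0135 = 0.3011

0.301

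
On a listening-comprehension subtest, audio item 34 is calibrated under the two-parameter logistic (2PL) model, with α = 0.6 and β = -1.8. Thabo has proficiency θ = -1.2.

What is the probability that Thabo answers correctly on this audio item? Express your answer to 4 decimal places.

0.5890

P(θ) = 1 / (1 + exp(−α(θ − β)))
Exponent: 0.6 × (-1.2 − (-1.8)) = 0.3600
1/(1 + e^{-0.3600}) = 0.5890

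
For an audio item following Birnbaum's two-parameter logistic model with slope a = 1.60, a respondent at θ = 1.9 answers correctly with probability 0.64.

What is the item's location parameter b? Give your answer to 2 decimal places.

P(θ) = 1 / (1 + exp(−a(θ − b)))
logit(0.64) = ln(0.64/0.36) = 0.5754
b = θ − logit/(a) = 1.9 − 0.5754/1.6000 = 1.5404

1.54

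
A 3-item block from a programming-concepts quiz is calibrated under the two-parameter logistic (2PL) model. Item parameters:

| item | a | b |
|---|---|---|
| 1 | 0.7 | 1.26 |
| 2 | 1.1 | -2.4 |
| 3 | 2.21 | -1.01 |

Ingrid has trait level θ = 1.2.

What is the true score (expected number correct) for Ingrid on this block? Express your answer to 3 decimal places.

2.463

P(θ) = 1 / (1 + exp(−a(θ − b)))
P_1 = 1/(1+e^{0.0420}) = 0.4895
P_2 = 1/(1+e^{-3.9600}) = 0.9813
P_3 = 1/(1+e^{-4.8841}) = 0.9925
E[score] = 0.4895 + 0.9813 + 0.9925 = 2.4633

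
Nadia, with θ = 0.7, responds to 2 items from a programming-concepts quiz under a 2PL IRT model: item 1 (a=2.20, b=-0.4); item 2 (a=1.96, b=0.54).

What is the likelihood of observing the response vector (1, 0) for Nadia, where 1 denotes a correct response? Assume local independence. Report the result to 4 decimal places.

0.3878

P(θ) = 1 / (1 + exp(−a(θ − b)))
P_1 = 1/(1+e^{-2.4200}) = 0.9183
P_2 = 1/(1+e^{-0.3136}) = 0.5778
L = P_1 × (1−P_2) = 0.9183 × 0.4222 = 0.38776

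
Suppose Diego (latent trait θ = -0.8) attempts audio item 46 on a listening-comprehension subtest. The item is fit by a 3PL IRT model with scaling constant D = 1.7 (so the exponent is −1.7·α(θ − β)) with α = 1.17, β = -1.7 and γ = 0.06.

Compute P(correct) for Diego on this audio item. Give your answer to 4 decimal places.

0.8655

P(θ) = γ + (1 − γ) · 1 / (1 + exp(−D·α(θ − β)))
Exponent: 1.7 × 1.17 × (-0.8 − (-1.7)) = 1.7901
1/(1 + e^{-1.7901}) = 0.8569
P = 0.06 + 0.94 × 0.8569 = 0.8655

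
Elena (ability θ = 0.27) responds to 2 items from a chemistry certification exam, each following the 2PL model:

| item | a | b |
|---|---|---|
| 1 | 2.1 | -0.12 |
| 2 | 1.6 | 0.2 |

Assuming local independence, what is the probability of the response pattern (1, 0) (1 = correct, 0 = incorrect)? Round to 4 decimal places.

0.3276

P(θ) = 1 / (1 + exp(−a(θ − b)))
P_1 = 1/(1+e^{-0.8190}) = 0.6940
P_2 = 1/(1+e^{-0.1120}) = 0.5280
L = P_1 × (1−P_2) = 0.6940 × 0.4720 = 0.32760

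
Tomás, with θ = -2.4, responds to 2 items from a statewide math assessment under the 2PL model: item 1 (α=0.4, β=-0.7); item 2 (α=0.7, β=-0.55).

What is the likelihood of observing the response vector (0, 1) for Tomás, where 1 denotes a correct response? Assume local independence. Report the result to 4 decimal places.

P(θ) = 1 / (1 + exp(−α(θ − β)))
P_1 = 1/(1+e^{0.6800}) = 0.3363
P_2 = 1/(1+e^{1.2950}) = 0.2150
L = (1−P_1) × P_2 = 0.6637 × 0.2150 = 0.14271

0.1427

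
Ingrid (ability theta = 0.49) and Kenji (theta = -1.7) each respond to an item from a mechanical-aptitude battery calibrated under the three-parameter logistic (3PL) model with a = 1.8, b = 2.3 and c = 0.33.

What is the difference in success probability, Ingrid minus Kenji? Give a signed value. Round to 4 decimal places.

P(theta) = c + (1 − c) · 1 / (1 + exp(−a(theta − b)))
P(Ingrid) = 0.3548  [exponent -3.2580]
P(Kenji) = 0.3305  [exponent -7.2000]
Difference = 0.3548 − 0.3305 = 0.0243

0.0243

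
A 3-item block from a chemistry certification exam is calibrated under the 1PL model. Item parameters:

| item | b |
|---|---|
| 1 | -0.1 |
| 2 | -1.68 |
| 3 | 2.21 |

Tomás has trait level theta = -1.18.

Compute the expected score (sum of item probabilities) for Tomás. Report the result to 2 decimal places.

0.91

P(theta) = 1 / (1 + exp(−(theta − b)))
P_1 = 1/(1+e^{1.0800}) = 0.2535
P_2 = 1/(1+e^{-0.5000}) = 0.6225
P_3 = 1/(1+e^{3.3900}) = 0.0326
E[score] = 0.2535 + 0.6225 + 0.0326 = 0.9086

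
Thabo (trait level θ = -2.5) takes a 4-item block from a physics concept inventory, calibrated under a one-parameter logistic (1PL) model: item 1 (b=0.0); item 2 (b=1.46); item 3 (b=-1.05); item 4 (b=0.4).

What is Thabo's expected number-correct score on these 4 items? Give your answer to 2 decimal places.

P(θ) = 1 / (1 + exp(−(θ − b)))
P_1 = 1/(1+e^{2.5000}) = 0.0759
P_2 = 1/(1+e^{3.9600}) = 0.0187
P_3 = 1/(1+e^{1.4500}) = 0.1900
P_4 = 1/(1+e^{2.9000}) = 0.0522
E[score] = 0.0759 + 0.0187 + 0.1900 + 0.0522 = 0.3367

0.34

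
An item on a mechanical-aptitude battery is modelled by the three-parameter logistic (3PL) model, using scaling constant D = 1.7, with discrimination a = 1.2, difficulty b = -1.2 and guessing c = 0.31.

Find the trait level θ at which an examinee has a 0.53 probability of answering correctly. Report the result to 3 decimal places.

P(θ) = c + (1 − c) · 1 / (1 + exp(−D·a(θ − b)))
Remove guessing floor: (0.53 − 0.31)/(1 − 0.31) = 0.3188
logit = ln(0.3188/0.6812) = -0.7591
θ = b + logit/(1.7·a) = -1.2 + (-0.7591)/2.0400 = -1.5721

-1.572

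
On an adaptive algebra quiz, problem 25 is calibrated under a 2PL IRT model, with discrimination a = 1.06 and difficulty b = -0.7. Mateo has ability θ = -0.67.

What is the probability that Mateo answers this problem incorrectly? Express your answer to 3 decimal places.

0.492

P(θ) = 1 / (1 + exp(−a(θ − b)))
Exponent: 1.06 × (-0.67 − (-0.7)) = 0.0318
1/(1 + e^{-0.0318}) = 0.5079
P(incorrect) = 1 − 0.5079 = 0.4921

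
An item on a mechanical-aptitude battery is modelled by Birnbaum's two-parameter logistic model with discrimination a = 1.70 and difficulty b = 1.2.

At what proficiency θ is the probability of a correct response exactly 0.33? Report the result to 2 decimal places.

0.78

P(θ) = 1 / (1 + exp(−a(θ − b)))
logit = ln(0.3300/0.6700) = -0.7082
θ = b + logit/(a) = 1.2 + (-0.7082)/1.7000 = 0.7834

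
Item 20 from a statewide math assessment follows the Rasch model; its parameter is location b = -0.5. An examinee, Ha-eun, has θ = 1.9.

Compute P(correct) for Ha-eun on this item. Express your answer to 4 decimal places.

P(θ) = 1 / (1 + exp(−(θ − b)))
Exponent: (1.9 − (-0.5)) = 2.4000
1/(1 + e^{-2.4000}) = 0.9168
P = 0.9168

0.9168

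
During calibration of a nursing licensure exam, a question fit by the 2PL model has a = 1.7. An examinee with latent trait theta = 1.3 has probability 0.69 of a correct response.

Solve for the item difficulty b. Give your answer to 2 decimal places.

0.83

P(theta) = 1 / (1 + exp(−a(theta − b)))
logit(0.69) = ln(0.69/0.31) = 0.8001
b = theta − logit/(a) = 1.3 − 0.8001/1.7000 = 0.8293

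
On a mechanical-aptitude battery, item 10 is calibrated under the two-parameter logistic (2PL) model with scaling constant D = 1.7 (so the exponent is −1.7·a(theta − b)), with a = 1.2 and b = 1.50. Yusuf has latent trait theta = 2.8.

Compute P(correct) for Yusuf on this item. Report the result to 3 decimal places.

P(theta) = 1 / (1 + exp(−D·a(theta − b)))
Exponent: 1.7 × 1.2 × (2.8 − 1.50) = 2.6520
1/(1 + e^{-2.6520}) = 0.9341
P = 0.9341

0.934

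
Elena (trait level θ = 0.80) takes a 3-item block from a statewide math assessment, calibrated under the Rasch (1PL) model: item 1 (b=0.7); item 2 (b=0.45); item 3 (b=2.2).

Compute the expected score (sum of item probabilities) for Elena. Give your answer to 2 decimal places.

P(θ) = 1 / (1 + exp(−(θ − b)))
P_1 = 1/(1+e^{-0.1000}) = 0.5250
P_2 = 1/(1+e^{-0.3500}) = 0.5866
P_3 = 1/(1+e^{1.4000}) = 0.1978
E[score] = 0.5250 + 0.5866 + 0.1978 = 1.3094

1.31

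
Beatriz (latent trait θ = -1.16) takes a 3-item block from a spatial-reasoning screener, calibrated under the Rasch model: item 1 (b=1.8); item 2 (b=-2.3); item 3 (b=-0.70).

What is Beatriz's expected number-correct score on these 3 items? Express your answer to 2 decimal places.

P(θ) = 1 / (1 + exp(−(θ − b)))
P_1 = 1/(1+e^{2.9600}) = 0.0493
P_2 = 1/(1+e^{-1.1400}) = 0.7577
P_3 = 1/(1+e^{0.4600}) = 0.3870
E[score] = 0.0493 + 0.7577 + 0.3870 = 1.1939

1.19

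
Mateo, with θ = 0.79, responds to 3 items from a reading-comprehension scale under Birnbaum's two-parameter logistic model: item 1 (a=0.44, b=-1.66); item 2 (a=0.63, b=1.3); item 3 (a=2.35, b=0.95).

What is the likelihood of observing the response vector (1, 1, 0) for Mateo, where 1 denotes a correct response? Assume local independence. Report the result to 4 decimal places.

0.1860

P(θ) = 1 / (1 + exp(−a(θ − b)))
P_1 = 1/(1+e^{-1.0780}) = 0.7461
P_2 = 1/(1+e^{0.3213}) = 0.4204
P_3 = 1/(1+e^{0.3760}) = 0.4071
L = P_1 × P_2 × (1−P_3) = 0.7461 × 0.4204 × 0.5929 = 0.18596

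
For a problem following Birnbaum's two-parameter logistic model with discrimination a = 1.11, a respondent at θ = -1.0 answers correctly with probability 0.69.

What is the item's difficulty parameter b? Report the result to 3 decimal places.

-1.721

P(θ) = 1 / (1 + exp(−a(θ − b)))
logit(0.69) = ln(0.69/0.31) = 0.8001
b = θ − logit/(a) = -1.0 − 0.8001/1.1100 = -1.7208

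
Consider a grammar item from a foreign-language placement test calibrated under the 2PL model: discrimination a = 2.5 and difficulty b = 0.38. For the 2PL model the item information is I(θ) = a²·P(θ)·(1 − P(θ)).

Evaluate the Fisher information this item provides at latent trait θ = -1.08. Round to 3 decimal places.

0.154

P = 1/(1+e^{3.6500}) = 0.0253
P(1−P) = 0.0253 × 0.9747 = 0.0247
I = a² × P(1−P) = 2.5² × 0.0247 = 0.15432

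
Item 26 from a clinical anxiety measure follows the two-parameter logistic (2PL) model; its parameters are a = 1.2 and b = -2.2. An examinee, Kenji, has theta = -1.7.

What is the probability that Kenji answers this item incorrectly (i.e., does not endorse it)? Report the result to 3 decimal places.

P(theta) = 1 / (1 + exp(−a(theta − b)))
Exponent: 1.2 × (-1.7 − (-2.2)) = 0.6000
1/(1 + e^{-0.6000}) = 0.6457
P(incorrect) = 1 − 0.6457 = 0.3543

0.354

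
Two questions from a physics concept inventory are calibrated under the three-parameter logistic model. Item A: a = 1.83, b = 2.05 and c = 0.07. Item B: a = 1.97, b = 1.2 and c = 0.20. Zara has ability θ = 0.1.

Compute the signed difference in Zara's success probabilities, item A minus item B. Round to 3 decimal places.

-0.187

P(θ) = c + (1 − c) · 1 / (1 + exp(−a(θ − b)))
P_A = 0.0955
P_B = 0.2822
P_A − P_B = -0.1867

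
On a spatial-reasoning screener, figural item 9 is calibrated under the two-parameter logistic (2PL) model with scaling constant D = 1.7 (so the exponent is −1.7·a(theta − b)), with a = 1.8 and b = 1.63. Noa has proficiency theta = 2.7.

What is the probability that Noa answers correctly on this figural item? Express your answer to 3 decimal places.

P(theta) = 1 / (1 + exp(−D·a(theta − b)))
Exponent: 1.7 × 1.8 × (2.7 − 1.63) = 3.2742
1/(1 + e^{-3.2742}) = 0.9635
P = 0.9635

0.964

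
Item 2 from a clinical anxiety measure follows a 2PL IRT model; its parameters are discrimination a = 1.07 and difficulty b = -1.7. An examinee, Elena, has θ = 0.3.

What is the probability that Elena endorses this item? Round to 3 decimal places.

0.895

P(θ) = 1 / (1 + exp(−a(θ − b)))
Exponent: 1.07 × (0.3 − (-1.7)) = 2.1400
1/(1 + e^{-2.1400}) = 0.8947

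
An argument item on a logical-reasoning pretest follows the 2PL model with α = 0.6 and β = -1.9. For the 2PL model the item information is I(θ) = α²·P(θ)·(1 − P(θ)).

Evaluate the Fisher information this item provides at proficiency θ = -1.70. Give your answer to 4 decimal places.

0.0897

P = 1/(1+e^{-0.1200}) = 0.5300
P(1−P) = 0.5300 × 0.4700 = 0.2491
I = α² × P(1−P) = 0.6² × 0.2491 = 0.08968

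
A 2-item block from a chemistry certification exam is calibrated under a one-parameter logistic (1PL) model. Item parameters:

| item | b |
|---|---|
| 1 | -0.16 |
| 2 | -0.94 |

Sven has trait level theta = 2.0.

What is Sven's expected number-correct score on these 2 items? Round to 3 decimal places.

P(theta) = 1 / (1 + exp(−(theta − b)))
P_1 = 1/(1+e^{-2.1600}) = 0.8966
P_2 = 1/(1+e^{-2.9400}) = 0.9498
E[score] = 0.8966 + 0.9498 = 1.8464

1.846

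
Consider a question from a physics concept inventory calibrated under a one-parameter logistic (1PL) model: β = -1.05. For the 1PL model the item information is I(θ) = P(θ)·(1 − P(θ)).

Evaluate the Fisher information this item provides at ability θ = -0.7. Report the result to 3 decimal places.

P = 1/(1+e^{-0.3500}) = 0.5866
P(1−P) = 0.5866 × 0.4134 = 0.2425
I = P(1−P) = 0.24250

0.242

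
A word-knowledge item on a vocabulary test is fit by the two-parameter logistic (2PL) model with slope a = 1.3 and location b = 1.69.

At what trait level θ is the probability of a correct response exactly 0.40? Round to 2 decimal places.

1.38

P(θ) = 1 / (1 + exp(−a(θ − b)))
logit = ln(0.4000/0.6000) = -0.4055
θ = b + logit/(a) = 1.69 + (-0.4055)/1.3000 = 1.3781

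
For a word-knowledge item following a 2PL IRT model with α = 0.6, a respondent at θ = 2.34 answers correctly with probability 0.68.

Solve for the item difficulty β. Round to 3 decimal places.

P(θ) = 1 / (1 + exp(−α(θ − β)))
logit(0.68) = ln(0.68/0.32) = 0.7538
β = θ − logit/(α) = 2.34 − 0.7538/0.6000 = 1.0837

1.084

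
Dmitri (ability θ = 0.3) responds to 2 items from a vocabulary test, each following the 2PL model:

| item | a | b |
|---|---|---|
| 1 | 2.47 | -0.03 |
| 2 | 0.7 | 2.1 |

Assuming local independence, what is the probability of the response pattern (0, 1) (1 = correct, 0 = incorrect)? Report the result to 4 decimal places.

0.0678

P(θ) = 1 / (1 + exp(−a(θ − b)))
P_1 = 1/(1+e^{-0.8151}) = 0.6932
P_2 = 1/(1+e^{1.2600}) = 0.2210
L = (1−P_1) × P_2 = 0.3068 × 0.2210 = 0.06780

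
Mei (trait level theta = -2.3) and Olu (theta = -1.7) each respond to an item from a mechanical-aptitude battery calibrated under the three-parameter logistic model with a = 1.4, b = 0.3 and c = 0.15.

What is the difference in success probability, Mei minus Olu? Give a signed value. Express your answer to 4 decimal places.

P(theta) = c + (1 − c) · 1 / (1 + exp(−a(theta − b)))
P(Mei) = 0.1717  [exponent -3.6400]
P(Olu) = 0.1987  [exponent -2.8000]
Difference = 0.1717 − 0.1987 = -0.0270

-0.0270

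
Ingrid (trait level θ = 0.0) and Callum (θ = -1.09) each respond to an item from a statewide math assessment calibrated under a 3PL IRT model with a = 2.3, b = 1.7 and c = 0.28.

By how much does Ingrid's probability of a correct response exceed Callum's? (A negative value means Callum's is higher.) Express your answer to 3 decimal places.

0.013

P(θ) = c + (1 − c) · 1 / (1 + exp(−a(θ − b)))
P(Ingrid) = 0.2941  [exponent -3.9100]
P(Callum) = 0.2812  [exponent -6.4170]
Difference = 0.2941 − 0.2812 = 0.0130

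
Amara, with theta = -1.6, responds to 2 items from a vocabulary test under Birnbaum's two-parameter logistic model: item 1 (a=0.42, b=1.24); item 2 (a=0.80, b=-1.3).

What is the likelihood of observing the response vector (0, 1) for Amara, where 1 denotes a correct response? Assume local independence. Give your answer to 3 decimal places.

P(theta) = 1 / (1 + exp(−a(theta − b)))
P_1 = 1/(1+e^{1.1928}) = 0.2328
P_2 = 1/(1+e^{0.2400}) = 0.4403
L = (1−P_1) × P_2 = 0.7672 × 0.4403 = 0.33781

0.338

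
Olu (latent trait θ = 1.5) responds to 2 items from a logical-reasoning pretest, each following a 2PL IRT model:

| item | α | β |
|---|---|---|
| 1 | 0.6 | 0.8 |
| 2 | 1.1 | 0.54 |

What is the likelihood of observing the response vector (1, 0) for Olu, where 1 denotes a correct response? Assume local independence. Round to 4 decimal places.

P(θ) = 1 / (1 + exp(−α(θ − β)))
P_1 = 1/(1+e^{-0.4200}) = 0.6035
P_2 = 1/(1+e^{-1.0560}) = 0.7419
L = P_1 × (1−P_2) = 0.6035 × 0.2581 = 0.15574

0.1557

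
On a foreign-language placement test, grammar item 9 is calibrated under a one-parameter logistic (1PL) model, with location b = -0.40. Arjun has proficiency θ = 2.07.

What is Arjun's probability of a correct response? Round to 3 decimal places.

0.922

P(θ) = 1 / (1 + exp(−(θ − b)))
Exponent: (2.07 − (-0.40)) = 2.4700
1/(1 + e^{-2.4700}) = 0.9220
P = 0.9220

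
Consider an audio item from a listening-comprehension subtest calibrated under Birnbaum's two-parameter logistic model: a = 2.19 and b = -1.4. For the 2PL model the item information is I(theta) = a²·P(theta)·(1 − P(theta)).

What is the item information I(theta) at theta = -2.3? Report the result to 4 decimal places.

P = 1/(1+e^{1.9710}) = 0.1223
P(1−P) = 0.1223 × 0.8777 = 0.1073
I = a² × P(1−P) = 2.19² × 0.1073 = 0.51476

0.5148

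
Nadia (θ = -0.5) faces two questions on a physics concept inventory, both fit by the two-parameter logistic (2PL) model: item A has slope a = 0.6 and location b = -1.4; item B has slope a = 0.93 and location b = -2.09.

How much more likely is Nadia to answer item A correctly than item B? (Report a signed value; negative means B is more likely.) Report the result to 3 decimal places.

P(θ) = 1 / (1 + exp(−a(θ − b)))
P_A = 0.6318
P_B = 0.8144
P_A − P_B = -0.1826

-0.183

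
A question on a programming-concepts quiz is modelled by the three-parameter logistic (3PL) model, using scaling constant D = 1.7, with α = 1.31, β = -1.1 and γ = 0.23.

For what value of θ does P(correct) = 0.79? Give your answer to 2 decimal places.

-0.66

P(θ) = γ + (1 − γ) · 1 / (1 + exp(−D·α(θ − β)))
Remove guessing floor: (0.79 − 0.23)/(1 − 0.23) = 0.7273
logit = ln(0.7273/0.2727) = 0.9808
θ = β + logit/(1.7·α) = -1.1 + 0.9808/2.2270 = -0.6596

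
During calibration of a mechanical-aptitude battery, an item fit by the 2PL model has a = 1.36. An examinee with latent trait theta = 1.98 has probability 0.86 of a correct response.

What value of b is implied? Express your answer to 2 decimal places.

P(theta) = 1 / (1 + exp(−a(theta − b)))
logit(0.86) = ln(0.86/0.14) = 1.8153
b = theta − logit/(a) = 1.98 − 1.8153/1.3600 = 0.6452

0.65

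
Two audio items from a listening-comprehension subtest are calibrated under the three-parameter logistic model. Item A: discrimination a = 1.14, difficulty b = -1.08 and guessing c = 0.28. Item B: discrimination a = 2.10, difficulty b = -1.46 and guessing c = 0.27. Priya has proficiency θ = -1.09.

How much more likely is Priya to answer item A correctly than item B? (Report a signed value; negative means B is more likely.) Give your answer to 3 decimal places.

P(θ) = c + (1 − c) · 1 / (1 + exp(−a(θ − b)))
P_A = 0.6379
P_B = 0.7701
P_A − P_B = -0.1321

-0.132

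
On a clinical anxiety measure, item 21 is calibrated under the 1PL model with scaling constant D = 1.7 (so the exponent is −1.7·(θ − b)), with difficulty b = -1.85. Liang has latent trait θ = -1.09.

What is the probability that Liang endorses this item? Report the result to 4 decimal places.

0.7845

P(θ) = 1 / (1 + exp(−D·(θ − b)))
Exponent: 1.7 × (-1.09 − (-1.85)) = 1.2920
1/(1 + e^{-1.2920}) = 0.7845
P = 0.7845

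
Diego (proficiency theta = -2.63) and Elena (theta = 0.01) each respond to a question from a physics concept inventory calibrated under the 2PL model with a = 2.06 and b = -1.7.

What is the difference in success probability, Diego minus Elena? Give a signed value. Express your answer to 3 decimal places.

P(theta) = 1 / (1 + exp(−a(theta − b)))
P(Diego) = 0.1283  [exponent -1.9158]
P(Elena) = 0.9713  [exponent 3.5226]
Difference = 0.1283 − 0.9713 = -0.8430

-0.843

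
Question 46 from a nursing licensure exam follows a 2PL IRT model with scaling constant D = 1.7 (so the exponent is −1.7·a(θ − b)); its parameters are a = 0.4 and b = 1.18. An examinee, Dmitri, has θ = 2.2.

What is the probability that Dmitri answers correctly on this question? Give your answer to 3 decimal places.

P(θ) = 1 / (1 + exp(−D·a(θ − b)))
Exponent: 1.7 × 0.4 × (2.2 − 1.18) = 0.6936
1/(1 + e^{-0.6936}) = 0.6668
P = 0.6668

0.667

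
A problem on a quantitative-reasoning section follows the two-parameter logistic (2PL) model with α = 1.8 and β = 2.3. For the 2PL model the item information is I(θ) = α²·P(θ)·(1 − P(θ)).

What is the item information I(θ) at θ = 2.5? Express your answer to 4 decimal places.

0.7843

P = 1/(1+e^{-0.3600}) = 0.5890
P(1−P) = 0.5890 × 0.4110 = 0.2421
I = α² × P(1−P) = 1.8² × 0.2421 = 0.78431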